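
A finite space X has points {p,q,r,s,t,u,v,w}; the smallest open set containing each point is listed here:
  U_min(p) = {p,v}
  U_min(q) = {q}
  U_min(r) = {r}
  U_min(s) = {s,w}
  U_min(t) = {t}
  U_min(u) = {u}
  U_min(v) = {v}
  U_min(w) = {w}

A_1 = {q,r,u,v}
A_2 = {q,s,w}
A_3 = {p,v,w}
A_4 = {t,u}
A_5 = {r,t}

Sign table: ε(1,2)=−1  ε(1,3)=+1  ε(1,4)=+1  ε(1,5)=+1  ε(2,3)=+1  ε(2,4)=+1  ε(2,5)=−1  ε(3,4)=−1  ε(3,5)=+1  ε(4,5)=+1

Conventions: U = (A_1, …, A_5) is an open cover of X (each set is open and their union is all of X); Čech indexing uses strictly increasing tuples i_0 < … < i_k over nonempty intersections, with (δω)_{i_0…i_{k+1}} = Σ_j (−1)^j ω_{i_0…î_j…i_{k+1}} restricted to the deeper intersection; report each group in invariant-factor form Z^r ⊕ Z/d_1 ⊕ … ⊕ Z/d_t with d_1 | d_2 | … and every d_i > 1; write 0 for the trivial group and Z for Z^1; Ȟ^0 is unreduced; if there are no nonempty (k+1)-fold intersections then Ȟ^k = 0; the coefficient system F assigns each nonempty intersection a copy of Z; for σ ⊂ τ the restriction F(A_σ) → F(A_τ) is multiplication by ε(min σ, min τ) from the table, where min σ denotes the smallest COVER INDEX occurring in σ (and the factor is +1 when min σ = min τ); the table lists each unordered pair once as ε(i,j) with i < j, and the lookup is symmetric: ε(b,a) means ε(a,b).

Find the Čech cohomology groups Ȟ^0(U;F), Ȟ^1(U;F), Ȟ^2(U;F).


nonempty intersections:
  A12={q} A13={v} A14={u} A15={r} A23={w} A45={t}
C dims 5,6; δ0: rk 5, SNF 1^4·2
Ȟ^0: (5−5)−0=0 ⇒ 0
Ȟ^1: (6−0)−5=1 plus torsion [2] ⇒ Z ⊕ Z/2
Ȟ^2: (0−0)−0=0 ⇒ 0

Ȟ^0 ≅ 0, Ȟ^1 ≅ Z ⊕ Z/2, Ȟ^2 ≅ 0


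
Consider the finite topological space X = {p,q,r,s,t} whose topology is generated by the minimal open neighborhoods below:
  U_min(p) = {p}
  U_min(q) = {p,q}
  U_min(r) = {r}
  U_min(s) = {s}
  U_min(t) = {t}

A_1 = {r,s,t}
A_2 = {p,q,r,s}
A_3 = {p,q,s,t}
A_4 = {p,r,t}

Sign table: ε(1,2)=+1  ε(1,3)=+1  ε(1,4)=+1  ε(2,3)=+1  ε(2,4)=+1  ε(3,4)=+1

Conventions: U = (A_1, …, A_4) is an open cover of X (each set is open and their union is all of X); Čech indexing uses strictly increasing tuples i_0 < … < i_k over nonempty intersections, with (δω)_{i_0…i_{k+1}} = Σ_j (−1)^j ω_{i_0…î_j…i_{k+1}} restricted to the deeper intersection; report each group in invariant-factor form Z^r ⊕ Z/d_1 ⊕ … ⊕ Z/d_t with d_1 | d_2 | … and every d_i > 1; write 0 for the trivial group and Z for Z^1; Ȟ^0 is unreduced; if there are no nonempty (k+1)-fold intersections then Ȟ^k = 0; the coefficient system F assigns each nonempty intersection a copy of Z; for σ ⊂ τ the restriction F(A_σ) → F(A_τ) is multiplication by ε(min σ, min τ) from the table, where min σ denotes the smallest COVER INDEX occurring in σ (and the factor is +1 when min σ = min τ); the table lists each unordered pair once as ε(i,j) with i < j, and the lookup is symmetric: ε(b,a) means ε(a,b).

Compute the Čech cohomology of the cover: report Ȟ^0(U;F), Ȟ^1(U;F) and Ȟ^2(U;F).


intersection data:
  A12={r,s} A13={s,t} A14={r,t} A23={p,q,s} A24={p,r} A34={p,t}
  A123={s} A124={r} A134={t} A234={p}
C dims 4,6,4; δ0: rk 3, SNF 1^3; δ1: rk 3, SNF 1^3
Ȟ^0 = (4 − 3) − 0 = 1, so Ȟ^0 ≅ Z
Ȟ^1 = (6 − 3) − 3 = 0, so Ȟ^1 ≅ 0
Ȟ^2 = (4 − 0) − 3 = 1, so Ȟ^2 ≅ Z

Ȟ^0 ≅ Z, Ȟ^1 ≅ 0, Ȟ^2 ≅ Z


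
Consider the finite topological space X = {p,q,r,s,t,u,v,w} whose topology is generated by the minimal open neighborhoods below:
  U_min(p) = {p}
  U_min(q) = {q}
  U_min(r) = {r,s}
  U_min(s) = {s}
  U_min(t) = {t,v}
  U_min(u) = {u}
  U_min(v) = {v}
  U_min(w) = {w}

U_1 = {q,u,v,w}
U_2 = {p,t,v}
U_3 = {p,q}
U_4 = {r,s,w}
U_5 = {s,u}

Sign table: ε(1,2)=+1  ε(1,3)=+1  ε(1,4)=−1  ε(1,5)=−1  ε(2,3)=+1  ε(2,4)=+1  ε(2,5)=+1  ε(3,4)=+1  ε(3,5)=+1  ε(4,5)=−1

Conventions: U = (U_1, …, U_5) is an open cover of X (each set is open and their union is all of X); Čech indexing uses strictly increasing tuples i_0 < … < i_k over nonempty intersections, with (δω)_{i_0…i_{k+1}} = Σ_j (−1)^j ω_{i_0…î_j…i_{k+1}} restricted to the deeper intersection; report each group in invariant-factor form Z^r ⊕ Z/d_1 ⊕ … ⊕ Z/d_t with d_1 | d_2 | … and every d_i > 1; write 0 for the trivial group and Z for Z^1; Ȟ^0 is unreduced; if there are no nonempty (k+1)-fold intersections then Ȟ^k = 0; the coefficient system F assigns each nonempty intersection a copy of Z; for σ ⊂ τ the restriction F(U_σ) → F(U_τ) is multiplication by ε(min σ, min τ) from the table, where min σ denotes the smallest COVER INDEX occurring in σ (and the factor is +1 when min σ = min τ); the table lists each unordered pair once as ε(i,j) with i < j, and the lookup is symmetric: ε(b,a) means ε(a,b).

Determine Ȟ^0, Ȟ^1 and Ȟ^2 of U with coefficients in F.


Ȟ^0(U;F) ≅ 0; Ȟ^1(U;F) ≅ Z ⊕ Z/2; Ȟ^2(U;F) ≅ 0

nerve of the cover:
  U12={v} U13={q} U14={w} U15={u} U23={p} U45={s}
C dims 5,6; δ0: rk 5, SNF 1^4·2
Ȟ^0 = (5 − 5) − 0 = 0, so Ȟ^0 ≅ 0
Ȟ^1 = (6 − 0) − 5 = 1 plus torsion [2], so Ȟ^1 ≅ Z ⊕ Z/2
Ȟ^2 = (0 − 0) − 0 = 0, so Ȟ^2 ≅ 0


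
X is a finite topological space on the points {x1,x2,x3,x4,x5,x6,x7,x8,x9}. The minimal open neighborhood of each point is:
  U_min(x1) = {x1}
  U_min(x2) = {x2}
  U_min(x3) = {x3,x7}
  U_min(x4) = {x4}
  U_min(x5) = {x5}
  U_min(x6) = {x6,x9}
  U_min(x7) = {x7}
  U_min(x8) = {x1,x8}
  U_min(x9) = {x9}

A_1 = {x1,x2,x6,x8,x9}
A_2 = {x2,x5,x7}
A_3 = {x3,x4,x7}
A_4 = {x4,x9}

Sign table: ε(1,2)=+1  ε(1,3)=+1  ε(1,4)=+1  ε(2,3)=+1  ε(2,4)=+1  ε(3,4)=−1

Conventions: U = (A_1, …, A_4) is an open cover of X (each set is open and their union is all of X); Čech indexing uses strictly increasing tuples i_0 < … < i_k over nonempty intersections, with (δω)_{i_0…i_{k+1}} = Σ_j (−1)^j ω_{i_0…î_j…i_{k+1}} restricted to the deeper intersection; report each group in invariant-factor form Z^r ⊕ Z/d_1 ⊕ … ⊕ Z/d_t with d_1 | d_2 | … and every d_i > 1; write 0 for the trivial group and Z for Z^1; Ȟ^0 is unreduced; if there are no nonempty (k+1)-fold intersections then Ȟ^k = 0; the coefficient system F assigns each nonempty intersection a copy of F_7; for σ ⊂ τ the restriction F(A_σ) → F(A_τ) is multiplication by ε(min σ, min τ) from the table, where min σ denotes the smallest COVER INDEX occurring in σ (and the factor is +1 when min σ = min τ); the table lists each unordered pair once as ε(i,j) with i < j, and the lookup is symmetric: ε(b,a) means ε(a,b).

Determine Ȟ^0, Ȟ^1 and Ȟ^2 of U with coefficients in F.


nonempty intersections:
  A12={x2} A14={x9} A23={x7} A34={x4}
C dims 4,4; δ0: rk_F7 4
Ȟ^0: (4−4)−0=0 ⇒ 0
Ȟ^1: (4−0)−4=0 ⇒ 0
Ȟ^2: (0−0)−0=0 ⇒ 0

Ȟ^0 ≅ 0; Ȟ^1 ≅ 0; Ȟ^2 ≅ 0


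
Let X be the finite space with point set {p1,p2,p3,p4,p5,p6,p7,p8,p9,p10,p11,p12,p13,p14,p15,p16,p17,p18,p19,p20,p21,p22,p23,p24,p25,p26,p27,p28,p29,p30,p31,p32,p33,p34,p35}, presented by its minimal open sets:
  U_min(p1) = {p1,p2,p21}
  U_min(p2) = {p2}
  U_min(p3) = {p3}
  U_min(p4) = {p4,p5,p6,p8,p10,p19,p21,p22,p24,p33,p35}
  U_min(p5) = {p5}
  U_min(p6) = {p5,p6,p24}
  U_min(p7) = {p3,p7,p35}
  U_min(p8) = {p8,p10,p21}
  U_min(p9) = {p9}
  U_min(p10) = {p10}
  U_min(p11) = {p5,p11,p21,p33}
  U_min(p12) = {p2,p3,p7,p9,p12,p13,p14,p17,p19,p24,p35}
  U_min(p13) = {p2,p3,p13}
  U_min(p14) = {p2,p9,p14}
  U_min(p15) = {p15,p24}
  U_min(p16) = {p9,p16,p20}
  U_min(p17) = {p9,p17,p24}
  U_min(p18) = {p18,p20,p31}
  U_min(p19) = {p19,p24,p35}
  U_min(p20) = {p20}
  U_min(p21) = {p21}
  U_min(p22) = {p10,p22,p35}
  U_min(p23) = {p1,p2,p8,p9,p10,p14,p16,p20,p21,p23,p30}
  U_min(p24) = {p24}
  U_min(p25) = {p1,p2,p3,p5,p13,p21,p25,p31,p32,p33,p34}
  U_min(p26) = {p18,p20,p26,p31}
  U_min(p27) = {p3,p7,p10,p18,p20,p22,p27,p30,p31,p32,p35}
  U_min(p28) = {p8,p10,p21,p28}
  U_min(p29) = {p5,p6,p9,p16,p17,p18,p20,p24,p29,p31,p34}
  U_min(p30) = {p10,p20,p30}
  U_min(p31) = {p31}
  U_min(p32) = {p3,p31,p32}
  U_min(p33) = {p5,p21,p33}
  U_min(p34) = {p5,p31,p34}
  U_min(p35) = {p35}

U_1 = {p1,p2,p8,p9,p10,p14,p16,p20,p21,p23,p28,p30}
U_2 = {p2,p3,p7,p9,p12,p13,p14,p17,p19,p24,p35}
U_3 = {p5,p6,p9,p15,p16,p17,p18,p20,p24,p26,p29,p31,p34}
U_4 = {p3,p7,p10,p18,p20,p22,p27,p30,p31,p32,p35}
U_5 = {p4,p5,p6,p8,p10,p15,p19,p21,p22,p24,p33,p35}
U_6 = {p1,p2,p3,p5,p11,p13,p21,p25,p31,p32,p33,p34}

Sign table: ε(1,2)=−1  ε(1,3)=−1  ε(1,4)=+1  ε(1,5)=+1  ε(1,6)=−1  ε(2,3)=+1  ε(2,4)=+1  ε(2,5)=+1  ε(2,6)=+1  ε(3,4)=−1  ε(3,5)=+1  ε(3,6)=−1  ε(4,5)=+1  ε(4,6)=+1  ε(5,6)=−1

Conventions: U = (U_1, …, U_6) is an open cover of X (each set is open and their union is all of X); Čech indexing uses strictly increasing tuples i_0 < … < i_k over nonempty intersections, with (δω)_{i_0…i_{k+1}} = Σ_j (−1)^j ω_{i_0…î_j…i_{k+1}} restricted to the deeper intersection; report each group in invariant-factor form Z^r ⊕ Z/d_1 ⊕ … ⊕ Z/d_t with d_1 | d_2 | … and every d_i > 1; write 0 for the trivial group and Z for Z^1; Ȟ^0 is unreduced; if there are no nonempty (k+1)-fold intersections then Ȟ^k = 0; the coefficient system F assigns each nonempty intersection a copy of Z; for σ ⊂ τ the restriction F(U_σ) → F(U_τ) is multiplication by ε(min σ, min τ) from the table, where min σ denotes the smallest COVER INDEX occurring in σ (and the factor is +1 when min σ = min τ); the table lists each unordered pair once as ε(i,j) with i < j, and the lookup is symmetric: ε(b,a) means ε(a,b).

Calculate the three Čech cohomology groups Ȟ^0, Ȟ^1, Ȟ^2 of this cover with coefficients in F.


intersection data:
  U12={p2,p9,p14} U13={p9,p16,p20} U14={p10,p20,p30} U15={p8,p10,p21} U16={p1,p2,p21} U23={p9,p17,p24} U24={p3,p7,p35} U25={p19,p24,p35} U26={p2,p3,p13} U34={p18,p20,p31} U35={p5,p6,p15,p24} U36={p5,p31,p34} U45={p10,p22,p35} U46={p3,p31,p32} U56={p5,p21,p33}
  U123={p9} U126={p2} U134={p20} U145={p10} U156={p21} U235={p24} U245={p35} U246={p3} U346={p31} U356={p5}
C dims 6,15,10; δ0: rk 6, SNF 1^5·2; δ1: rk 9, SNF 1^9
Ȟ^0 = (6 − 6) − 0 = 0, so Ȟ^0 ≅ 0
Ȟ^1 = (15 − 9) − 6 = 0 plus torsion [2], so Ȟ^1 ≅ Z/2
Ȟ^2 = (10 − 0) − 9 = 1, so Ȟ^2 ≅ Z

Ȟ^0 ≅ 0,  Ȟ^1 ≅ Z/2,  Ȟ^2 ≅ Z


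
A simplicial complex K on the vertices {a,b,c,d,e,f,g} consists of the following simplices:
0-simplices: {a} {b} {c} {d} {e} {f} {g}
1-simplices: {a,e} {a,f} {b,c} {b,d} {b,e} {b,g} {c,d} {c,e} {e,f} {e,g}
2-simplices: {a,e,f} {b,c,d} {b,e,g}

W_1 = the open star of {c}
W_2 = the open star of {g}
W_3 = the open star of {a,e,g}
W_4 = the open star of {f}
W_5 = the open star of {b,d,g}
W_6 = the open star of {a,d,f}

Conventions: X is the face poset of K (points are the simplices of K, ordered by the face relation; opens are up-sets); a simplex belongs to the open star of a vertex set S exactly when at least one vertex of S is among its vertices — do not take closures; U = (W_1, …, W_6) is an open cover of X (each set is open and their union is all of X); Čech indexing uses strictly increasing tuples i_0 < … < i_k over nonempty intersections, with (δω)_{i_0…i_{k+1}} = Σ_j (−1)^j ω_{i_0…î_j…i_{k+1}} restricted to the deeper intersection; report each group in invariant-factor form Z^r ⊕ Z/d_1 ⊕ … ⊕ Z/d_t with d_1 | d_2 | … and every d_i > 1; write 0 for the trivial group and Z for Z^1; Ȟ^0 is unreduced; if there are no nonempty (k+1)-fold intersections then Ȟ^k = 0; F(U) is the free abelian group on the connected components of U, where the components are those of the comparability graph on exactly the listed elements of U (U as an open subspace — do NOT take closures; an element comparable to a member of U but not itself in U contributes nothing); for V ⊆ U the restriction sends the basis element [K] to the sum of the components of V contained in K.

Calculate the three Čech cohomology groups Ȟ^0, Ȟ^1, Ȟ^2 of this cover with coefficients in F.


intersection data:
  W1={{c},{b,c},{c,d},{c,e},{b,c,d}} W2={{g},{b,g},{e,g},{b,e,g}} W3={{a},{e},{g},{a,e},{a,f},{b,e},{b,g},{c,e},{e,f},{e,g},{a,e,f},{b,e,g}} W4={{f},{a,f},{e,f},{a,e,f}} W5={{b},{d},{g},{b,c},{b,d},{b,e},{b,g},{c,d},{e,g},{b,c,d},{b,e,g}} W6={{a},{d},{f},{a,e},{a,f},{b,d},{c,d},{e,f},{a,e,f},{b,c,d}}
  W13={{c,e}} W15={{b,c},{c,d},{b,c,d}} W16={{c,d},{b,c,d}} W23={{g},{b,g},{e,g},{b,e,g}} W25={{g},{b,g},{e,g},{b,e,g}} W34={{a,f},{e,f},{a,e,f}} W35={{g},{b,e},{b,g},{e,g},{b,e,g}} W36={{a},{a,e},{a,f},{e,f},{a,e,f}} W46={{f},{a,f},{e,f},{a,e,f}} W56={{d},{b,d},{c,d},{b,c,d}}
  W156={{c,d},{b,c,d}} W235={{g},{b,g},{e,g},{b,e,g}} W346={{a,f},{e,f},{a,e,f}}
components per intersection:
  W1: {{c},{b,c},{c,d},{c,e},{b,c,d}}
  W2: {{g},{b,g},{e,g},{b,e,g}}
  W3: {{a},{e},{g},{a,e},{a,f},{b,e},{b,g},{c,e},{e,f},{e,g},{a,e,f},{b,e,g}}
  W4: {{f},{a,f},{e,f},{a,e,f}}
  W5: {{b},{d},{g},{b,c},{b,d},{b,e},{b,g},{c,d},{e,g},{b,c,d},{b,e,g}}
  W6: {{a},{f},{a,e},{a,f},{e,f},{a,e,f}} {{d},{b,d},{c,d},{b,c,d}}
  W13: {{c,e}}
  W15: {{b,c},{c,d},{b,c,d}}
  W16: {{c,d},{b,c,d}}
  W23: {{g},{b,g},{e,g},{b,e,g}}
  W25: {{g},{b,g},{e,g},{b,e,g}}
  W34: {{a,f},{e,f},{a,e,f}}
  W35: {{g},{b,e},{b,g},{e,g},{b,e,g}}
  W36: {{a},{a,e},{a,f},{e,f},{a,e,f}}
  W46: {{f},{a,f},{e,f},{a,e,f}}
  W56: {{d},{b,d},{c,d},{b,c,d}}
  W156: {{c,d},{b,c,d}}
  W235: {{g},{b,g},{e,g},{b,e,g}}
  W346: {{a,f},{e,f},{a,e,f}}
C dims 7,10,3; δ0: rk 6, SNF 1^6; δ1: rk 3, SNF 1^3
Ȟ^0 = (7 − 6) − 0 = 1, so Ȟ^0 ≅ Z
Ȟ^1 = (10 − 3) − 6 = 1, so Ȟ^1 ≅ Z
Ȟ^2 = (3 − 0) − 3 = 0, so Ȟ^2 ≅ 0

Ȟ^0(U;F) ≅ Z,  Ȟ^1(U;F) ≅ Z,  Ȟ^2(U;F) ≅ 0


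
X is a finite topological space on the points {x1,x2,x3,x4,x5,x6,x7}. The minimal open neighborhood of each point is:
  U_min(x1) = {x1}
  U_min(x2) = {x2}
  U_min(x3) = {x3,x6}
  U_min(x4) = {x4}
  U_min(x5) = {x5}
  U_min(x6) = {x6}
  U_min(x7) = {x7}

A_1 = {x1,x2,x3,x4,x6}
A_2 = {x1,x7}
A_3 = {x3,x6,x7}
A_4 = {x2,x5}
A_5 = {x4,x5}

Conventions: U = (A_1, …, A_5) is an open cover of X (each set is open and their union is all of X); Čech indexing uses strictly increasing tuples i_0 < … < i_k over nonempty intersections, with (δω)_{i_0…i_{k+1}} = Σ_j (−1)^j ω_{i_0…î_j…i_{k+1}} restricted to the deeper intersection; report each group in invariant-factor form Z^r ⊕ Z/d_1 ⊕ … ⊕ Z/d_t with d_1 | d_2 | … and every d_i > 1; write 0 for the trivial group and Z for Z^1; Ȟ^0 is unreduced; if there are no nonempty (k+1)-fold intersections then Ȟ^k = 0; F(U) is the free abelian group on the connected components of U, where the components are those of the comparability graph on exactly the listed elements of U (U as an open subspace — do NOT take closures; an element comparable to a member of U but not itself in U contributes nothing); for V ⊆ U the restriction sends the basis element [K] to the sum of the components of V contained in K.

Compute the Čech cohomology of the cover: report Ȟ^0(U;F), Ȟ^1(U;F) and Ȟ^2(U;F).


cover nerve:
  A12={x1} A13={x3,x6} A14={x2} A15={x4} A23={x7} A45={x5}
components per intersection:
  A1: {x1} {x2} {x3,x6} {x4}
  A2: {x1} {x7}
  A3: {x3,x6} {x7}
  A4: {x2} {x5}
  A5: {x4} {x5}
  A12: {x1}
  A13: {x3,x6}
  A14: {x2}
  A15: {x4}
  A23: {x7}
  A45: {x5}
C dims 12,6; δ0: rk 6, SNF 1^6
Ȟ^0: (12−6)−0=6 ⇒ Z^6
Ȟ^1: (6−0)−6=0 ⇒ 0
Ȟ^2: (0−0)−0=0 ⇒ 0

Ȟ^0 ≅ Z^6,  Ȟ^1 ≅ 0,  Ȟ^2 ≅ 0


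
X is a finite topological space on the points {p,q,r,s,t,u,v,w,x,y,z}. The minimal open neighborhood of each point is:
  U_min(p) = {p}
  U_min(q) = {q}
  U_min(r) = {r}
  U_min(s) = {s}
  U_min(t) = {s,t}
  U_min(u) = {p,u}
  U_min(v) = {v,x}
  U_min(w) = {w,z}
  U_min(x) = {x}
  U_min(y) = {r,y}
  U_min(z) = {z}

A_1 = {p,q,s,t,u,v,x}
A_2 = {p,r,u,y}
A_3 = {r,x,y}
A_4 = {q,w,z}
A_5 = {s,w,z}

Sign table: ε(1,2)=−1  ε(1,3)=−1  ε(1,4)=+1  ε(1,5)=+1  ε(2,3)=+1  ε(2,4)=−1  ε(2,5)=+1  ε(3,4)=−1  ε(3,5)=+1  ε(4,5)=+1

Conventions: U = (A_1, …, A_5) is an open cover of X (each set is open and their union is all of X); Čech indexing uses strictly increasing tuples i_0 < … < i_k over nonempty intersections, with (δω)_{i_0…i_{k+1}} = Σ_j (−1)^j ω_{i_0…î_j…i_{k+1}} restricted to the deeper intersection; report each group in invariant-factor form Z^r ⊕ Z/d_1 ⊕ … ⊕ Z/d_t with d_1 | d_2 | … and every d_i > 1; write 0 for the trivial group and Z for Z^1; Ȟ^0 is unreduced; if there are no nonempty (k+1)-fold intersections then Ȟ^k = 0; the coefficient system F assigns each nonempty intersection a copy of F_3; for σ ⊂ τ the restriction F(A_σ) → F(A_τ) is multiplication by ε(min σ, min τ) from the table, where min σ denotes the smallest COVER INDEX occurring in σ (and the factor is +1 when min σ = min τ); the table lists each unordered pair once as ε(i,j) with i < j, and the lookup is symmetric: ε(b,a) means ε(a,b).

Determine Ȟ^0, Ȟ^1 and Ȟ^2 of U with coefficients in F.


intersection data:
  A12={p,u} A13={x} A14={q} A15={s} A23={r,y} A45={w,z}
C dims 5,6; δ0: rk_F3 4
Ȟ^0 = (5 − 4) − 0 = 1, so Ȟ^0 ≅ Z/3
Ȟ^1 = (6 − 0) − 4 = 2, so Ȟ^1 ≅ Z/3 ⊕ Z/3
Ȟ^2 = (0 − 0) − 0 = 0, so Ȟ^2 ≅ 0

Ȟ^0 ≅ Z/3,  Ȟ^1 ≅ Z/3 ⊕ Z/3,  Ȟ^2 ≅ 0


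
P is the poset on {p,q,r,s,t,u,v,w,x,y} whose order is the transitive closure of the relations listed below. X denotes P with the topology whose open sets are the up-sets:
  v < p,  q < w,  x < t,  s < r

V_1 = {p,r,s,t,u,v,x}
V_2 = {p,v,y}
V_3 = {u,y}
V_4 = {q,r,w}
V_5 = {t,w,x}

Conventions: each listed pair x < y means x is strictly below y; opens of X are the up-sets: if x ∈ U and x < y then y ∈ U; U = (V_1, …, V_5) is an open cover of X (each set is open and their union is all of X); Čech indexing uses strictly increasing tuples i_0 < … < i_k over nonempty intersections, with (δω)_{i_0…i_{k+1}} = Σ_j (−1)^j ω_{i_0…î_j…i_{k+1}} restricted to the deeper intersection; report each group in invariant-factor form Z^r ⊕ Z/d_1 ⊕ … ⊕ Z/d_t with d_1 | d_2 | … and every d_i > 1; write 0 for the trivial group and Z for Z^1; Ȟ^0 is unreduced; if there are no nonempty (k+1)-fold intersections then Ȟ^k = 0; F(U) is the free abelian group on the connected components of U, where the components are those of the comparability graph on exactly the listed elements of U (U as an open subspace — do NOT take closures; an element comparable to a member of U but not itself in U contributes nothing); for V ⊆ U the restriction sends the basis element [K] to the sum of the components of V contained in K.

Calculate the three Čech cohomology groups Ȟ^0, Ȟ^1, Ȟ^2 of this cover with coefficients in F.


intersection data:
  V12={p,v} V13={u} V14={r} V15={t,x} V23={y} V45={w}
components per intersection:
  V1: {p,v} {r,s} {t,x} {u}
  V2: {p,v} {y}
  V3: {u} {y}
  V4: {q,w} {r}
  V5: {t,x} {w}
  V12: {p,v}
  V13: {u}
  V14: {r}
  V15: {t,x}
  V23: {y}
  V45: {w}
C dims 12,6; δ0: rk 6, SNF 1^6
Ȟ^0 = (12 − 6) − 0 = 6, so Ȟ^0 ≅ Z^6
Ȟ^1 = (6 − 0) − 6 = 0, so Ȟ^1 ≅ 0
Ȟ^2 = (0 − 0) − 0 = 0, so Ȟ^2 ≅ 0

Ȟ^0 = Z^6, Ȟ^1 = 0, Ȟ^2 = 0


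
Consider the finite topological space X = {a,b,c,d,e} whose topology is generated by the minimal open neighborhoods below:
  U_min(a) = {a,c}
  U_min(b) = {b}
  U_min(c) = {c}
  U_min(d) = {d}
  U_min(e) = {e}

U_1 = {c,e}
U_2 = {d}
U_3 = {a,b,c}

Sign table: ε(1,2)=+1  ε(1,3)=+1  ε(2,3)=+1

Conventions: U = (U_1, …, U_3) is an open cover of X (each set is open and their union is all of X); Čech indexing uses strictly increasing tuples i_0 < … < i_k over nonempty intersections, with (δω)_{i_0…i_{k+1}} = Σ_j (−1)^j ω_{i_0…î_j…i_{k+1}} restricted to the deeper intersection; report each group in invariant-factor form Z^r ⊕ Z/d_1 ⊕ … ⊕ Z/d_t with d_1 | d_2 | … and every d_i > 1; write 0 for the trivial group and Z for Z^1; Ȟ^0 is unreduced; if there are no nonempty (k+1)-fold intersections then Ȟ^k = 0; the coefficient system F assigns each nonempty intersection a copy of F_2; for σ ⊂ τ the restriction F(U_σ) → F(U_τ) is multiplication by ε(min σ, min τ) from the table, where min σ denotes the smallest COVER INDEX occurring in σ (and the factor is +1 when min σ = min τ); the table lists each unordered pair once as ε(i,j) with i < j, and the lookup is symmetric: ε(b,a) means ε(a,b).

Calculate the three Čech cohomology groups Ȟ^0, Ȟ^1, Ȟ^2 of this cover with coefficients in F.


nerve simplices:
  U13={c}
C dims 3,1; δ0: rk_F2 1
degree 0: 3−1−0 = 2 → Ȟ^0 ≅ Z/2 ⊕ Z/2
degree 1: 1−0−1 = 0 → Ȟ^1 ≅ 0
degree 2: 0−0−0 = 0 → Ȟ^2 ≅ 0

Ȟ^0(U;F) ≅ Z/2 ⊕ Z/2, Ȟ^1(U;F) ≅ 0, Ȟ^2(U;F) ≅ 0


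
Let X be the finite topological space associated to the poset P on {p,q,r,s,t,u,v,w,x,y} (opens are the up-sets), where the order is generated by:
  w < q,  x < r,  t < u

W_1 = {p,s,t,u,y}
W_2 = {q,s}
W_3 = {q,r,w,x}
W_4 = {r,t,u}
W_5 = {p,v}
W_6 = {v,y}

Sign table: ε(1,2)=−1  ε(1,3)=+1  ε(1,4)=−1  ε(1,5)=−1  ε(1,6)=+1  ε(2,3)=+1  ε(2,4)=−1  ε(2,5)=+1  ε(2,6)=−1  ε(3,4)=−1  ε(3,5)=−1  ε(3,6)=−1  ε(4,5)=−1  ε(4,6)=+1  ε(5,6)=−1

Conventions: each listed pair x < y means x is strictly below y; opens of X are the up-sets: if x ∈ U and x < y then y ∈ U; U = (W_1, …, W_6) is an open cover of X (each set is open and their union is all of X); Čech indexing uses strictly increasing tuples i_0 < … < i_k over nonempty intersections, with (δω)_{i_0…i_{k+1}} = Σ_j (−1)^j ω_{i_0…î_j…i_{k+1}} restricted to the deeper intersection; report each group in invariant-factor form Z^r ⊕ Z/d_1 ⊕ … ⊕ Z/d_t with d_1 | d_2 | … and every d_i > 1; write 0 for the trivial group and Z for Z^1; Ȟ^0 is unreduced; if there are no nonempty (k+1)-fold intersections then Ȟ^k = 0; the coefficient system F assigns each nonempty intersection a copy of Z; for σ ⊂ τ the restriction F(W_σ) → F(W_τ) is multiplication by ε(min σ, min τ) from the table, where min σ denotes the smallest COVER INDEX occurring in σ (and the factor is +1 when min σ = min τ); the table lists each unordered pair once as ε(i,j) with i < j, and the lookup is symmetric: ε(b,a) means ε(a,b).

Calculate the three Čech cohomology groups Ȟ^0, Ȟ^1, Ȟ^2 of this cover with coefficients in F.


cover nerve:
  W12={s} W14={t,u} W15={p} W16={y} W23={q} W34={r} W56={v}
C dims 6,7; δ0: rk 6, SNF 1^5·2
Ȟ^0: (6−6)−0=0 ⇒ 0
Ȟ^1: (7−0)−6=1 plus torsion [2] ⇒ Z ⊕ Z/2
Ȟ^2: (0−0)−0=0 ⇒ 0

Ȟ^0(U;F) ≅ 0, Ȟ^1(U;F) ≅ Z ⊕ Z/2, Ȟ^2(U;F) ≅ 0


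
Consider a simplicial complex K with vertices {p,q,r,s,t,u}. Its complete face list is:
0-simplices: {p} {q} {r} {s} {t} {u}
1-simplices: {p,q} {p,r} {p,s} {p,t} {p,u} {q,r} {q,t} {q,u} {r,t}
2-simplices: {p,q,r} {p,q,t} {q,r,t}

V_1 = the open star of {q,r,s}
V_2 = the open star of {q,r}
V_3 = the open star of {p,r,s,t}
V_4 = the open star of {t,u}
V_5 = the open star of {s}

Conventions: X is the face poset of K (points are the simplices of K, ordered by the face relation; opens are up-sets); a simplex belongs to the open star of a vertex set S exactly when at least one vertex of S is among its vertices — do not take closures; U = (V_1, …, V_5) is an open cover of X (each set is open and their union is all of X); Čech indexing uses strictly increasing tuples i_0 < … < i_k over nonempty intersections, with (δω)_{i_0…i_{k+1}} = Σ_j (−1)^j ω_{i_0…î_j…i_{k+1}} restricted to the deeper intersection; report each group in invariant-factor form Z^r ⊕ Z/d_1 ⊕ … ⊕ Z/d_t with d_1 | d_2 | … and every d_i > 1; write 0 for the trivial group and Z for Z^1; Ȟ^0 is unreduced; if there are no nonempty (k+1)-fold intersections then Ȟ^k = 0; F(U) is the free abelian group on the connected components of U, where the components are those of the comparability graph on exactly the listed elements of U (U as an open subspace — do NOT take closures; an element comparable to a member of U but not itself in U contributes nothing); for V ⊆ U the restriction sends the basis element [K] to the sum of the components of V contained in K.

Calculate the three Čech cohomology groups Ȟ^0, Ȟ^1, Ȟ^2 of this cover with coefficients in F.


intersection data:
  V1={{q},{r},{s},{p,q},{p,r},{p,s},{q,r},{q,t},{q,u},{r,t},{p,q,r},{p,q,t},{q,r,t}} V2={{q},{r},{p,q},{p,r},{q,r},{q,t},{q,u},{r,t},{p,q,r},{p,q,t},{q,r,t}} V3={{p},{r},{s},{t},{p,q},{p,r},{p,s},{p,t},{p,u},{q,r},{q,t},{r,t},{p,q,r},{p,q,t},{q,r,t}} V4={{t},{u},{p,t},{p,u},{q,t},{q,u},{r,t},{p,q,t},{q,r,t}} V5={{s},{p,s}}
  V12={{q},{r},{p,q},{p,r},{q,r},{q,t},{q,u},{r,t},{p,q,r},{p,q,t},{q,r,t}} V13={{r},{s},{p,q},{p,r},{p,s},{q,r},{q,t},{r,t},{p,q,r},{p,q,t},{q,r,t}} V14={{q,t},{q,u},{r,t},{p,q,t},{q,r,t}} V15={{s},{p,s}} V23={{r},{p,q},{p,r},{q,r},{q,t},{r,t},{p,q,r},{p,q,t},{q,r,t}} V24={{q,t},{q,u},{r,t},{p,q,t},{q,r,t}} V34={{t},{p,t},{p,u},{q,t},{r,t},{p,q,t},{q,r,t}} V35={{s},{p,s}}
  V123={{r},{p,q},{p,r},{q,r},{q,t},{r,t},{p,q,r},{p,q,t},{q,r,t}} V124={{q,t},{q,u},{r,t},{p,q,t},{q,r,t}} V134={{q,t},{r,t},{p,q,t},{q,r,t}} V135={{s},{p,s}} V234={{q,t},{r,t},{p,q,t},{q,r,t}}
  V1234={{q,t},{r,t},{p,q,t},{q,r,t}}
components per intersection:
  V1: {{q},{r},{p,q},{p,r},{q,r},{q,t},{q,u},{r,t},{p,q,r},{p,q,t},{q,r,t}} {{s},{p,s}}
  V2: {{q},{r},{p,q},{p,r},{q,r},{q,t},{q,u},{r,t},{p,q,r},{p,q,t},{q,r,t}}
  V3: {{p},{r},{s},{t},{p,q},{p,r},{p,s},{p,t},{p,u},{q,r},{q,t},{r,t},{p,q,r},{p,q,t},{q,r,t}}
  V4: {{t},{p,t},{q,t},{r,t},{p,q,t},{q,r,t}} {{u},{p,u},{q,u}}
  V5: {{s},{p,s}}
  V12: {{q},{r},{p,q},{p,r},{q,r},{q,t},{q,u},{r,t},{p,q,r},{p,q,t},{q,r,t}}
  V13: {{r},{p,q},{p,r},{q,r},{q,t},{r,t},{p,q,r},{p,q,t},{q,r,t}} {{s},{p,s}}
  V14: {{q,t},{r,t},{p,q,t},{q,r,t}} {{q,u}}
  V15: {{s},{p,s}}
  V23: {{r},{p,q},{p,r},{q,r},{q,t},{r,t},{p,q,r},{p,q,t},{q,r,t}}
  V24: {{q,t},{r,t},{p,q,t},{q,r,t}} {{q,u}}
  V34: {{t},{p,t},{q,t},{r,t},{p,q,t},{q,r,t}} {{p,u}}
  V35: {{s},{p,s}}
  V123: {{r},{p,q},{p,r},{q,r},{q,t},{r,t},{p,q,r},{p,q,t},{q,r,t}}
  V124: {{q,t},{r,t},{p,q,t},{q,r,t}} {{q,u}}
  V134: {{q,t},{r,t},{p,q,t},{q,r,t}}
  V135: {{s},{p,s}}
  V234: {{q,t},{r,t},{p,q,t},{q,r,t}}
  V1234: {{q,t},{r,t},{p,q,t},{q,r,t}}
C dims 7,12,6,1; δ0: rk 6, SNF 1^6; δ1: rk 5, SNF 1^5; δ2: rk 1, SNF 1^1
Ȟ^0 = (7 − 6) − 0 = 1, so Ȟ^0 ≅ Z
Ȟ^1 = (12 − 5) − 6 = 1, so Ȟ^1 ≅ Z
Ȟ^2 = (6 − 1) − 5 = 0, so Ȟ^2 ≅ 0

Ȟ^0 = Z, Ȟ^1 = Z, Ȟ^2 = 0


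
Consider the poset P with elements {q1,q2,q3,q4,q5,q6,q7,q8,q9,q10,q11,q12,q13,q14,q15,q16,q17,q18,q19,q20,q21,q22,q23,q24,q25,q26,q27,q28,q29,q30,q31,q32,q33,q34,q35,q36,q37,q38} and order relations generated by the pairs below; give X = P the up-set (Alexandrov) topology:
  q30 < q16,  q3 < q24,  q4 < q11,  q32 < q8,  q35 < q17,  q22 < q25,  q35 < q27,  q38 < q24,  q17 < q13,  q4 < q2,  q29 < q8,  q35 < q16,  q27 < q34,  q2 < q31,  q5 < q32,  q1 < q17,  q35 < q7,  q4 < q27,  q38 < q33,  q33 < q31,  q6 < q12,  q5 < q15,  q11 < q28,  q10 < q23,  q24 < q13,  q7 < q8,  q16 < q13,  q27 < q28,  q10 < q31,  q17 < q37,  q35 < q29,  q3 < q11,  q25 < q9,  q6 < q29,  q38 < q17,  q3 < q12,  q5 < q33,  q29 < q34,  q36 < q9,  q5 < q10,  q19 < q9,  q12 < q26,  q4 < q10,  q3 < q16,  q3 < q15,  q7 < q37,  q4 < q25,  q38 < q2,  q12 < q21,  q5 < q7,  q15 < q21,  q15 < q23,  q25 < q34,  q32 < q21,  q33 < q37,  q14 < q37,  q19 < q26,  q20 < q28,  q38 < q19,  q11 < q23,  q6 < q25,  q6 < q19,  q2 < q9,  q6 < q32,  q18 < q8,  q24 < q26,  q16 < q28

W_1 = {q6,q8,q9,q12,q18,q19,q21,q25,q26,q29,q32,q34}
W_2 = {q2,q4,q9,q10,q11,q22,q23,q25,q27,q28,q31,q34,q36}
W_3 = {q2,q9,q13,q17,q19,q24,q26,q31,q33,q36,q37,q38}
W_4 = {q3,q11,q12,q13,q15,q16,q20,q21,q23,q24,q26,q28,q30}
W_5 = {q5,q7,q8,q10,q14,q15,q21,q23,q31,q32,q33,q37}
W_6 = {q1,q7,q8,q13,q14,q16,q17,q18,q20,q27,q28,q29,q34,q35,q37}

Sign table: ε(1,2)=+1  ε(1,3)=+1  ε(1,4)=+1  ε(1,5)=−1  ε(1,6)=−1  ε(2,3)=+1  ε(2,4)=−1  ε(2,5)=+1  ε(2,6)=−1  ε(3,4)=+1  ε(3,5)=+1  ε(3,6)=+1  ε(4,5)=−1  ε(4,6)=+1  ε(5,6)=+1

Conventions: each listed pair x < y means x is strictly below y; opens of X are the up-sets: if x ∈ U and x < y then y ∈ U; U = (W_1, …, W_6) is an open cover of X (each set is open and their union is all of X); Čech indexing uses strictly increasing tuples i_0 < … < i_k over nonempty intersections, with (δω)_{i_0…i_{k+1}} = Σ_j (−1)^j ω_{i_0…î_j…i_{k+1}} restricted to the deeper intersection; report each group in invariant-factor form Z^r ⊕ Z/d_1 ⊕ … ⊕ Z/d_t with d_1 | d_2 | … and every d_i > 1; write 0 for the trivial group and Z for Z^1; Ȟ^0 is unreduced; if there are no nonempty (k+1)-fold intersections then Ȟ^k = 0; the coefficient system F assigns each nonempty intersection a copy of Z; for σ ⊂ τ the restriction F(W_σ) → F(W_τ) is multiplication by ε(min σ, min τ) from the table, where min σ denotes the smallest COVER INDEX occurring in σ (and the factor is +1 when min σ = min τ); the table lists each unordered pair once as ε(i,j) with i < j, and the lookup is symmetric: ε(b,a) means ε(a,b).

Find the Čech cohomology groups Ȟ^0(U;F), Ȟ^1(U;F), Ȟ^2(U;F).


cover nerve:
  W12={q9,q25,q34} W13={q9,q19,q26} W14={q12,q21,q26} W15={q8,q21,q32} W16={q8,q18,q29,q34} W23={q2,q9,q31,q36} W24={q11,q23,q28} W25={q10,q23,q31} W26={q27,q28,q34} W34={q13,q24,q26} W35={q31,q33,q37} W36={q13,q17,q37} W45={q15,q21,q23} W46={q13,q16,q20,q28} W56={q7,q8,q14,q37}
  W123={q9} W126={q34} W134={q26} W145={q21} W156={q8} W235={q31} W245={q23} W246={q28} W346={q13} W356={q37}
C dims 6,15,10; δ0: rk 6, SNF 1^5·2; δ1: rk 9, SNF 1^9
Ȟ^0: (6−6)−0=0 ⇒ 0
Ȟ^1: (15−9)−6=0 plus torsion [2] ⇒ Z/2
Ȟ^2: (10−0)−9=1 ⇒ Z

Ȟ^0 = 0; Ȟ^1 = Z/2; Ȟ^2 = Z


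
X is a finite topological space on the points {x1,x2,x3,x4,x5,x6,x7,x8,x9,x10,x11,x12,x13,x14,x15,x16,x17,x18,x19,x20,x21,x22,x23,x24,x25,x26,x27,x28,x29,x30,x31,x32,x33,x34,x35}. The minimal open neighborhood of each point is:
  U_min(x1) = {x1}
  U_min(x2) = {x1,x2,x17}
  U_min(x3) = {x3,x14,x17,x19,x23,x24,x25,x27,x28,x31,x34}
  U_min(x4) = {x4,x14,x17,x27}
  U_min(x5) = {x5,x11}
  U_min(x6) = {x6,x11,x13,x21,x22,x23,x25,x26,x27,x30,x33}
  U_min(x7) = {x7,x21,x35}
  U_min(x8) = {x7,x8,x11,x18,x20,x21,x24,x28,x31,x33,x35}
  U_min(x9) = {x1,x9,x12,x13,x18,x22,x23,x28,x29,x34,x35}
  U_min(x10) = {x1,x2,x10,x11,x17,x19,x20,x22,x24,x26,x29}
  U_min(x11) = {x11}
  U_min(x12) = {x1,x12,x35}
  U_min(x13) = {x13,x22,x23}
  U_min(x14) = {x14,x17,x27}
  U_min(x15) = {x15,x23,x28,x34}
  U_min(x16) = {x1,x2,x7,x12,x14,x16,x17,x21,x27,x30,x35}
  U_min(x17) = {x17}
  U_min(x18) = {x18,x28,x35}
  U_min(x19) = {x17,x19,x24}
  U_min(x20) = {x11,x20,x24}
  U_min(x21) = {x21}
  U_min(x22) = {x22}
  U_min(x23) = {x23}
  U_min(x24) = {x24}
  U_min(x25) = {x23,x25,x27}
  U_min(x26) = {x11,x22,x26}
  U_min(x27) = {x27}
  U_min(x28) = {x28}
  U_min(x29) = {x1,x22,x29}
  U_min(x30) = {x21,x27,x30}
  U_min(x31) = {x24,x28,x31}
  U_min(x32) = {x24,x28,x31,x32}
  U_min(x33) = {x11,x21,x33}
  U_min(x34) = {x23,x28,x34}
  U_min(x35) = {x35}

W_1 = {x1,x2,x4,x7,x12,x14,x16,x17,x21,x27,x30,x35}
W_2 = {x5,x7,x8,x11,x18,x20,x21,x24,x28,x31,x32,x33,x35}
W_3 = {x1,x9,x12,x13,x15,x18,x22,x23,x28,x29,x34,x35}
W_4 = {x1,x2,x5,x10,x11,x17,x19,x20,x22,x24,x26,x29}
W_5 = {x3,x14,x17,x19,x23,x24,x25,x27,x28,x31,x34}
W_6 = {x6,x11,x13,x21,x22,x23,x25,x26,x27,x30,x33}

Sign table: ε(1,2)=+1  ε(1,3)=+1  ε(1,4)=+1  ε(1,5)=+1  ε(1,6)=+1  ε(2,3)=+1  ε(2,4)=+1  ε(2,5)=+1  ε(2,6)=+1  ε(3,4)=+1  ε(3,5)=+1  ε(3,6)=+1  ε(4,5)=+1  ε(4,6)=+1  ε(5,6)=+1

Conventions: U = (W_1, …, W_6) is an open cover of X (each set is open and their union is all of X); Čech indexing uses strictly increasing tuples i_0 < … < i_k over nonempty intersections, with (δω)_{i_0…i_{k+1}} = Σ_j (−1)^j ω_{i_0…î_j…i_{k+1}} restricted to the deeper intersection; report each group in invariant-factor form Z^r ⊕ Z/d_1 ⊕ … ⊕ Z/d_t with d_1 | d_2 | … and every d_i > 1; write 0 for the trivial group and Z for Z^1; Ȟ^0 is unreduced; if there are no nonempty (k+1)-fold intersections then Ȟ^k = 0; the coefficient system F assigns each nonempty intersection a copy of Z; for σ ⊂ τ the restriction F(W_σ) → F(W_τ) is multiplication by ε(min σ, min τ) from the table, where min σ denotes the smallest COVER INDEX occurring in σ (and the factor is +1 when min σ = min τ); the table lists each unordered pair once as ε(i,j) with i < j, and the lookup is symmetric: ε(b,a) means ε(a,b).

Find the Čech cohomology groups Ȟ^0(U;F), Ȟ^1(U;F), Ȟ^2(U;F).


Ȟ^0 = Z,  Ȟ^1 = 0,  Ȟ^2 = Z/2

cover nerve:
  W12={x7,x21,x35} W13={x1,x12,x35} W14={x1,x2,x17} W15={x14,x17,x27} W16={x21,x27,x30} W23={x18,x28,x35} W24={x5,x11,x20,x24} W25={x24,x28,x31} W26={x11,x21,x33} W34={x1,x22,x29} W35={x23,x28,x34} W36={x13,x22,x23} W45={x17,x19,x24} W46={x11,x22,x26} W56={x23,x25,x27}
  W123={x35} W126={x21} W134={x1} W145={x17} W156={x27} W235={x28} W245={x24} W246={x11} W346={x22} W356={x23}
C dims 6,15,10; δ0: rk 5, SNF 1^5; δ1: rk 10, SNF 1^9·2
Ȟ^0: (6−5)−0=1 ⇒ Z
Ȟ^1: (15−10)−5=0 ⇒ 0
Ȟ^2: (10−0)−10=0 plus torsion [2] ⇒ Z/2


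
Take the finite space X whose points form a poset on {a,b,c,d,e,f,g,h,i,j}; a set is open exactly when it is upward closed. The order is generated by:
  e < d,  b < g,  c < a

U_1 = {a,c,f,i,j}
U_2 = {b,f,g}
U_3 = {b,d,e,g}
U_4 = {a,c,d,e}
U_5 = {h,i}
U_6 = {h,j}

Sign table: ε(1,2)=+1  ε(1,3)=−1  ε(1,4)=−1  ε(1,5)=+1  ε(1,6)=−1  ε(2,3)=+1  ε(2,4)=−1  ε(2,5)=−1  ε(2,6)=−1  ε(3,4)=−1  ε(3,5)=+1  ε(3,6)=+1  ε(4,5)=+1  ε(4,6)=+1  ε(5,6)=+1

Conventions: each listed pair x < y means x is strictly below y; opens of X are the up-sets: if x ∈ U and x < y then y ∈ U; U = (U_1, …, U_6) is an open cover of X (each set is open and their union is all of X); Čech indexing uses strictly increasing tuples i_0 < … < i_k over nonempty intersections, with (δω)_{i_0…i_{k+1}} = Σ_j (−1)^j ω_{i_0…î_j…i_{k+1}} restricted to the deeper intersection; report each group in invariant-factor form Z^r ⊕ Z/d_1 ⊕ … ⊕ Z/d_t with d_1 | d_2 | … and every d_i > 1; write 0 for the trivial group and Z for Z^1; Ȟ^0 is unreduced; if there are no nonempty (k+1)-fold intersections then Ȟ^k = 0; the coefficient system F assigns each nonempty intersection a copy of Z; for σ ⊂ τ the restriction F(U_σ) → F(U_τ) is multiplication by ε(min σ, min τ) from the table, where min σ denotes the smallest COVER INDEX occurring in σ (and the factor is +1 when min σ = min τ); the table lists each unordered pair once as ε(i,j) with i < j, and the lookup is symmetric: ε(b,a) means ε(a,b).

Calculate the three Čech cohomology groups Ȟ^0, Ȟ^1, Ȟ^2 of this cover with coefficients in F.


Ȟ^0 = 0, Ȟ^1 = Z ⊕ Z/2 and Ȟ^2 = 0

nonempty intersections:
  U12={f} U14={a,c} U15={i} U16={j} U23={b,g} U34={d,e} U56={h}
C dims 6,7; δ0: rk 6, SNF 1^5·2
Ȟ^0: (6−6)−0=0 ⇒ 0
Ȟ^1: (7−0)−6=1 plus torsion [2] ⇒ Z ⊕ Z/2
Ȟ^2: (0−0)−0=0 ⇒ 0


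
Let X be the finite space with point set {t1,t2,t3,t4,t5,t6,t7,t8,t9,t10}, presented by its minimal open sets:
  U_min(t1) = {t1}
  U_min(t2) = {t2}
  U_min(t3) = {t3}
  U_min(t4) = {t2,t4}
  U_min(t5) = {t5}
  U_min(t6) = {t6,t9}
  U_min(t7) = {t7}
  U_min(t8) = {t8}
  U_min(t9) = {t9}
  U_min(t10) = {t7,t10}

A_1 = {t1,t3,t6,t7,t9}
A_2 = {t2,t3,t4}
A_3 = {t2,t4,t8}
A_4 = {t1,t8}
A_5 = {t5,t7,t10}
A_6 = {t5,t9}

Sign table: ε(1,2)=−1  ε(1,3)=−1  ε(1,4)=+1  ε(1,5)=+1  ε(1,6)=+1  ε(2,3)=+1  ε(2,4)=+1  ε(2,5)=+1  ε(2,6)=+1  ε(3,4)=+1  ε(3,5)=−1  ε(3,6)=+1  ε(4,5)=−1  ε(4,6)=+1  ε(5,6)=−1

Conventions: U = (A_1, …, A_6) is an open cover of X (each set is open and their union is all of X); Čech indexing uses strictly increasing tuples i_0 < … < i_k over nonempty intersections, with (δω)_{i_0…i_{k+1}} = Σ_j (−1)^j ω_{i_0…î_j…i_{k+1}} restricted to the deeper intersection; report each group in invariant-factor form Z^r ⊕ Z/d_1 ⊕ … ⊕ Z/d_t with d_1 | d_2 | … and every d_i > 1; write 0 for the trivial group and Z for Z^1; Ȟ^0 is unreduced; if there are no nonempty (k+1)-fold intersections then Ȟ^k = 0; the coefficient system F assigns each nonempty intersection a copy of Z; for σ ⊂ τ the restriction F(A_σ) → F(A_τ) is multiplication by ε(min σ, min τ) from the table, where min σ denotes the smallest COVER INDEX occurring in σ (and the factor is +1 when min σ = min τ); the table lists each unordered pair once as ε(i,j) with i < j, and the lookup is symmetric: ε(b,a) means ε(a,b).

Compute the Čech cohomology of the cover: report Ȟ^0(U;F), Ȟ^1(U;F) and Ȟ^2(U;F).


cover nerve:
  A12={t3} A14={t1} A15={t7} A16={t9} A23={t2,t4} A34={t8} A56={t5}
C dims 6,7; δ0: rk 6, SNF 1^5·2
Ȟ^0: (6−6)−0=0 ⇒ 0
Ȟ^1: (7−0)−6=1 plus torsion [2] ⇒ Z ⊕ Z/2
Ȟ^2: (0−0)−0=0 ⇒ 0

Ȟ^0 ≅ 0; Ȟ^1 ≅ Z ⊕ Z/2; Ȟ^2 ≅ 0


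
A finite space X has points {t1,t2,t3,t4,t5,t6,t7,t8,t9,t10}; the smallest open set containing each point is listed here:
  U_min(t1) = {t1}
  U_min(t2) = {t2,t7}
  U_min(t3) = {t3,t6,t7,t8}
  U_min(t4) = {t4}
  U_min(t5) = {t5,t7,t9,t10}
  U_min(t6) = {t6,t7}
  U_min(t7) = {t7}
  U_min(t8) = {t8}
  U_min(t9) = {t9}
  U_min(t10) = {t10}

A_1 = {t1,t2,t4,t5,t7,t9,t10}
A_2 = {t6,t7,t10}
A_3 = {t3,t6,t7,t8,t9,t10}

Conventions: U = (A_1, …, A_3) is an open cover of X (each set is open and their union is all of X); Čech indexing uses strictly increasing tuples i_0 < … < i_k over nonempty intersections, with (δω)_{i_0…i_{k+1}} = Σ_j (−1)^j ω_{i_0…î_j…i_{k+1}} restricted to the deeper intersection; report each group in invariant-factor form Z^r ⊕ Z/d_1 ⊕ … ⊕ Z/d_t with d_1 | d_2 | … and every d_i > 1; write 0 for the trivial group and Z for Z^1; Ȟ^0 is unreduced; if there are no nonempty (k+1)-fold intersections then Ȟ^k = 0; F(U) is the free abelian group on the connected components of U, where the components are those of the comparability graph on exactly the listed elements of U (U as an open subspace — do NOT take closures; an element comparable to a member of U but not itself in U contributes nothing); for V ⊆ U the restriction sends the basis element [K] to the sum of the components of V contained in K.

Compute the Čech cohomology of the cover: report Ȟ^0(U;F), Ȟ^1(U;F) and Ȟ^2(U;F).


nerve of the cover:
  A12={t7,t10} A13={t7,t9,t10} A23={t6,t7,t10}
  A123={t7,t10}
components per intersection:
  A1: {t1} {t2,t5,t7,t9,t10} {t4}
  A2: {t6,t7} {t10}
  A3: {t3,t6,t7,t8} {t9} {t10}
  A12: {t7} {t10}
  A13: {t7} {t9} {t10}
  A23: {t6,t7} {t10}
  A123: {t7} {t10}
C dims 8,7,2; δ0: rk 5, SNF 1^5; δ1: rk 2, SNF 1^2
Ȟ^0 = (8 − 5) − 0 = 3, so Ȟ^0 ≅ Z^3
Ȟ^1 = (7 − 2) − 5 = 0, so Ȟ^1 ≅ 0
Ȟ^2 = (2 − 0) − 2 = 0, so Ȟ^2 ≅ 0

Ȟ^0(U;F) ≅ Z^3, Ȟ^1(U;F) ≅ 0, Ȟ^2(U;F) ≅ 0


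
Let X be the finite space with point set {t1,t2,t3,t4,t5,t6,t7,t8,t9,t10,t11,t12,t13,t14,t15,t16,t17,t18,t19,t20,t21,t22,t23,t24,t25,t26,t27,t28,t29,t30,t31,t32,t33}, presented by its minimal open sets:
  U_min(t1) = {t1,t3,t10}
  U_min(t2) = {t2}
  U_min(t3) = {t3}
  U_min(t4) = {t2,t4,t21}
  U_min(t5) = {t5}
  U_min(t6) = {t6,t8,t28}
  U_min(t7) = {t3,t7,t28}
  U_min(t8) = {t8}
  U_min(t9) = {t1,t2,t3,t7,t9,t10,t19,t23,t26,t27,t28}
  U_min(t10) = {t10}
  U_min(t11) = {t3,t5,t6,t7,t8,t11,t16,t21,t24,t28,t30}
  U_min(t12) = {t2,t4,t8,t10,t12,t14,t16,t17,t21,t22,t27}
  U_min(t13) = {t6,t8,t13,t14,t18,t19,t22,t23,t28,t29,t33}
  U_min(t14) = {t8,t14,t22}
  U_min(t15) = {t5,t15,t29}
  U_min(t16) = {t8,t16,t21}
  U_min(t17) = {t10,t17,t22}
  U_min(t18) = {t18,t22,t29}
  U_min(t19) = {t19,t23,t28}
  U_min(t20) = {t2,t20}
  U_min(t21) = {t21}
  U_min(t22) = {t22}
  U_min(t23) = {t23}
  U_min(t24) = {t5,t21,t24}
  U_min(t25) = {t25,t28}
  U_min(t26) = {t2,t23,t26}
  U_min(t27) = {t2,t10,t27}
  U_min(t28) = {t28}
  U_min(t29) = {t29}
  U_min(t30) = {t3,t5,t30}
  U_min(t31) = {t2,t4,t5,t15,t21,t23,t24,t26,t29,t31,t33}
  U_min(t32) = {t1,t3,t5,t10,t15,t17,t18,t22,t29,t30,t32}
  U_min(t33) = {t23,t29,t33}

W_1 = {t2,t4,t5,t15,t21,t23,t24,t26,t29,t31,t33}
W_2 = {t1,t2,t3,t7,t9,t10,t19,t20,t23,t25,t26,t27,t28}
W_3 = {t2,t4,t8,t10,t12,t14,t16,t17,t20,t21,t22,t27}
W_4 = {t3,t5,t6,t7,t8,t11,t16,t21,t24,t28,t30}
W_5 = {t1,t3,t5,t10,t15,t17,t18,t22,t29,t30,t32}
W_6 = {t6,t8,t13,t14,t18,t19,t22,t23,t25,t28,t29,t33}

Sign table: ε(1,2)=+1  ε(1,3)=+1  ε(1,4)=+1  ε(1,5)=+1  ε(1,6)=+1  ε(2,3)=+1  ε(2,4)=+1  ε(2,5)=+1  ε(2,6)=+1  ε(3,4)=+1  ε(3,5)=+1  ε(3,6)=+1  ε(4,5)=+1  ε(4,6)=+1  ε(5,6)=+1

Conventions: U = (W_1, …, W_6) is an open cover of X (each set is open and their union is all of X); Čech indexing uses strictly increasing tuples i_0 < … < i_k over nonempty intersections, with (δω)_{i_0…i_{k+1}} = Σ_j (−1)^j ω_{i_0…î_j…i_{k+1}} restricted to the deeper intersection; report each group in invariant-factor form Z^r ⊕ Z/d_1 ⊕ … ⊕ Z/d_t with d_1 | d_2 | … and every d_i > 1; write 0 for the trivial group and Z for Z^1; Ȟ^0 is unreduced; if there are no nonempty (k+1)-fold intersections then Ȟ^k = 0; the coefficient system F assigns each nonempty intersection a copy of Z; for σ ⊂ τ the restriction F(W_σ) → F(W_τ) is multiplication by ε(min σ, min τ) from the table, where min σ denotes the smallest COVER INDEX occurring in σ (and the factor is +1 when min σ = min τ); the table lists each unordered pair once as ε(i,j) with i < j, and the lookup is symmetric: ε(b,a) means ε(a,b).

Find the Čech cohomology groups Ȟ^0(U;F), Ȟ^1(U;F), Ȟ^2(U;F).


Ȟ^0 = Z,  Ȟ^1 = 0,  Ȟ^2 = Z/2

nerve simplices:
  W12={t2,t23,t26} W13={t2,t4,t21} W14={t5,t21,t24} W15={t5,t15,t29} W16={t23,t29,t33} W23={t2,t10,t20,t27} W24={t3,t7,t28} W25={t1,t3,t10} W26={t19,t23,t25,t28} W34={t8,t16,t21} W35={t10,t17,t22} W36={t8,t14,t22} W45={t3,t5,t30} W46={t6,t8,t28} W56={t18,t22,t29}
  W123={t2} W126={t23} W134={t21} W145={t5} W156={t29} W235={t10} W245={t3} W246={t28} W346={t8} W356={t22}
C dims 6,15,10; δ0: rk 5, SNF 1^5; δ1: rk 10, SNF 1^9·2
degree 0: 6−5−0 = 1 → Ȟ^0 ≅ Z
degree 1: 15−10−5 = 0 → Ȟ^1 ≅ 0
degree 2: 10−0−10 = 0 plus torsion [2] → Ȟ^2 ≅ Z/2
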